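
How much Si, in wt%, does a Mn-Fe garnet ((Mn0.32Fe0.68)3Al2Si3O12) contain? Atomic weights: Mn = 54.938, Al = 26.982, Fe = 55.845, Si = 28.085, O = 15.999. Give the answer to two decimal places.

Formula mass = 0.96*54.938 + 2.04*55.845 + 2*26.982 + 3*28.085 + 12*15.999 = 496.871 g/mol, of which 84.255 g is Si.
So Si makes up 84.255/496.871 = 0.1696 of the mass, i.e. 16.96%.

16.96 wt%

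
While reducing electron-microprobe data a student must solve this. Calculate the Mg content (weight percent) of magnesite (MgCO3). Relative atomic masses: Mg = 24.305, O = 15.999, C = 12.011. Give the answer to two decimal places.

28.83 weight percent

Formula mass = 1×24.305 + 1×12.011 + 3×15.999 = 84.313 g/mol, of which 24.305 g is Mg.
So Mg makes up 24.305/84.313 = 0.2883 of the mass, i.e. 28.83%.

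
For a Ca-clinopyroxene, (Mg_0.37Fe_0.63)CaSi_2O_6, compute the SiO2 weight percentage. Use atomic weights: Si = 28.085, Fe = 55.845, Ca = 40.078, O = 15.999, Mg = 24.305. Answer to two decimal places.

Formula mass = 236.417 g/mol.
2 Si → 2.0000 mol SiO2 per formula unit; M(SiO2) = 60.083, so SiO2 mass = 120.166 g.
120.166/236.417 × 100 = 50.83 wt%.

50.83 wt%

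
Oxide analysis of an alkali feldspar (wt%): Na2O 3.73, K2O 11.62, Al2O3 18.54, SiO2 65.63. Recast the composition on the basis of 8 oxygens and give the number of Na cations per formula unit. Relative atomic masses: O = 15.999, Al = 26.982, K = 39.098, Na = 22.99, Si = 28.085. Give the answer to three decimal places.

0.330 Na apfu

Na2O (M=61.979): mol = 0.06018; Na = 0.12036, O = 0.06018.
K2O (M=94.195): mol = 0.12336; K = 0.24672, O = 0.12336.
Al2O3 (M=101.961): mol = 0.18183; Al = 0.36366, O = 0.54549.
SiO2 (M=60.083): mol = 1.09232; Si = 1.09232, O = 2.18464.
ΣO = 2.91367; factor = 8/ΣO = 2.74568.
Na apfu = 0.12036 × 2.74568 = 0.330.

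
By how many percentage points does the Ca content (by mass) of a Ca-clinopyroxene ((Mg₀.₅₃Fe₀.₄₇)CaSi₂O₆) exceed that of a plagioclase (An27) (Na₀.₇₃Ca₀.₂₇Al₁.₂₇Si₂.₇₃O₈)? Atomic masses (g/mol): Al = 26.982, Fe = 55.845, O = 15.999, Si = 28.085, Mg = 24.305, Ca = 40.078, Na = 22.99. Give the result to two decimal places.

13.26 percentage points

First mineral: 40.078 g Ca in 231.371 g formula = 17.32 wt% Ca.
Second mineral: 10.821 g Ca in 266.535 g formula = 4.06 wt% Ca.
17.32% − 4.06% gives a difference of 13.26 percentage points.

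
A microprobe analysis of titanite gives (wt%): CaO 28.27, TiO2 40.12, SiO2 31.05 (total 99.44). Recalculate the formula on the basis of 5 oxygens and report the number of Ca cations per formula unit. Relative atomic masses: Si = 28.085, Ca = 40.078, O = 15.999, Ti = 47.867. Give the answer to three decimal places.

28.27 wt% CaO ÷ 56.077 g/mol = 0.50413 mol, giving 0.50413 Ca and 0.50413 O.
40.12 wt% TiO2 ÷ 79.865 g/mol = 0.50235 mol, giving 0.50235 Ti and 1.00470 O.
31.05 wt% SiO2 ÷ 60.083 g/mol = 0.51679 mol, giving 0.51679 Si and 1.03358 O.
Oxygen sums to 2.54241; scaling by 5/2.54241 = 1.96664 puts the formula on 5 O.
Ca: 0.50413 × 1.96664 = 0.991 atoms per formula unit.

0.991 Ca apfu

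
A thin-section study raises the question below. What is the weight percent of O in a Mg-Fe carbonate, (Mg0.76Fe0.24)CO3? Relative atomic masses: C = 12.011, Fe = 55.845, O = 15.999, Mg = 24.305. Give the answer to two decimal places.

52.24 wt%

Molar mass of (Mg0.76Fe0.24)CO3: 0.76×24.305 + 0.24×55.845 + 1×12.011 + 3×15.999 = 91.883 g/mol.
Mass of O per formula unit: 3 × 15.999 = 47.997 g.
Weight fraction O = 47.997 / 91.883 = 0.5224.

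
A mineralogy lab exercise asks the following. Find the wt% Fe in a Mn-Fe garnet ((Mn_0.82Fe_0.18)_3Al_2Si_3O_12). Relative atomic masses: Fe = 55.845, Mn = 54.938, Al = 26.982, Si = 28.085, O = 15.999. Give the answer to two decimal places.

6.09 wt%

Formula mass = 2.46·54.938 + 0.54·55.845 + 2·26.982 + 3·28.085 + 12·15.999 = 495.511 g/mol, of which 30.156 g is Fe.
So Fe makes up 30.156/495.511 = 0.0609 of the mass, i.e. 6.09%.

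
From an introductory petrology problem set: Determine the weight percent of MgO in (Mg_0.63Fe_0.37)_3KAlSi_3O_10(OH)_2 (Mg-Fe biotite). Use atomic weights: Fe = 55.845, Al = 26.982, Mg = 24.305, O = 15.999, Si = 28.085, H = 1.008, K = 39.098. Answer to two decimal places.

M((Mg_0.63Fe_0.37)_3KAlSi_3O_10(OH)_2) = 452.263 g/mol; M(MgO) = 40.304 g/mol.
Moles MgO per formula unit = 1.89 Mg ÷ 1 = 1.8900.
MgO fraction = (1.8900 × 40.304) / 452.263 = 76.175/452.263 = 0.1684.

16.84 wt%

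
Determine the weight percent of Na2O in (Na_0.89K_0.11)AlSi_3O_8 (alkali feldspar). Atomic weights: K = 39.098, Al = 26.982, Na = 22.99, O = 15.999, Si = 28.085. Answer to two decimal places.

10.45 wt%

Molar mass of (Na_0.89K_0.11)AlSi_3O_8 = 0.89×22.99 + 0.11×39.098 + 1×26.982 + 3×28.085 + 8×15.999 = 263.991 g/mol.
Each formula unit contains 0.89 Na, equivalent to 0.89/2 = 0.4450 mol Na2O.
M(Na2O) = 2×22.99 + 1×15.999 = 61.979 g/mol.
Mass of Na2O per formula unit = 0.4450 × 61.979 = 27.581 g.
Na2O wt% = 27.581 / 263.991 × 100 = 10.45%.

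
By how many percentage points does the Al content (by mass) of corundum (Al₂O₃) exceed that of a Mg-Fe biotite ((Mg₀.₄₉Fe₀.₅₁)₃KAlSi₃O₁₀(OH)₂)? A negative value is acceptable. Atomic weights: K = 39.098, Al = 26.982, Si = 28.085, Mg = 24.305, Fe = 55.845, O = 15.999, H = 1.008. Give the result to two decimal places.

M(Al₂O₃) = 101.961 g/mol, so wt% Al = 53.964/101.961 × 100 = 52.93%.
M((Mg₀.₄₉Fe₀.₅₁)₃KAlSi₃O₁₀(OH)₂) = 465.510 g/mol, so wt% Al = 26.982/465.510 × 100 = 5.80%.
52.93 − 5.80 = 47.13 pp.

47.13 percentage points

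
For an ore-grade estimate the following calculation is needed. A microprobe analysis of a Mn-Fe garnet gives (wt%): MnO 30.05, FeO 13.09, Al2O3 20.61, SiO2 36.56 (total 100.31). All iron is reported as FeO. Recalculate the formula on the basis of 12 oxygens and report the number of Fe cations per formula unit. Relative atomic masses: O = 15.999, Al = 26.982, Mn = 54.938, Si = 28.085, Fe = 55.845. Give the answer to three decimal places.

30.05 wt% MnO ÷ 70.937 g/mol = 0.42362 mol, giving 0.42362 Mn and 0.42362 O.
13.09 wt% FeO ÷ 71.844 g/mol = 0.18220 mol, giving 0.18220 Fe and 0.18220 O.
20.61 wt% Al2O3 ÷ 101.961 g/mol = 0.20214 mol, giving 0.40428 Al and 0.60642 O.
36.56 wt% SiO2 ÷ 60.083 g/mol = 0.60849 mol, giving 0.60849 Si and 1.21698 O.
Oxygen sums to 2.42922; scaling by 12/2.42922 = 4.93986 puts the formula on 12 O.
Fe: 0.18220 × 4.93986 = 0.900 atoms per formula unit.

0.900 Fe apfu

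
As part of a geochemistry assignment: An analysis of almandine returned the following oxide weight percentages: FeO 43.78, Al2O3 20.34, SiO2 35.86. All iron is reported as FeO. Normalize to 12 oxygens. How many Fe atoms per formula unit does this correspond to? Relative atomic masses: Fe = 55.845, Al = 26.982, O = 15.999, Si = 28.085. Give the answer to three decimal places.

3.045 Fe apfu

FeO: 43.78/71.844 = 0.60938 mol → 0.60938 mol Fe, 0.60938 mol O.
Al2O3: 20.34/101.961 = 0.19949 mol → 0.39898 mol Al, 0.59847 mol O.
SiO2: 35.86/60.083 = 0.59684 mol → 0.59684 mol Si, 1.19368 mol O.
Total oxygen = 2.40153 mol. Normalization factor = 12/2.40153 = 4.99681.
Fe per 12 O = 0.60938 × 4.99681 = 3.045.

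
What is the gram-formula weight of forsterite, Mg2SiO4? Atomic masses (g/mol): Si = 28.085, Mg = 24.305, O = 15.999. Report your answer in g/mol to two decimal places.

M = 2*24.305 + 1*28.085 + 4*15.999

140.69 g/mol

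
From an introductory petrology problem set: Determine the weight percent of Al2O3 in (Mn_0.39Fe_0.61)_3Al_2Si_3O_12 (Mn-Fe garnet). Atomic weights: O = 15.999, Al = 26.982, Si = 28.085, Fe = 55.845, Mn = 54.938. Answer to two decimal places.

20.53 wt%

Molar mass of (Mn_0.39Fe_0.61)_3Al_2Si_3O_12 = 1.17·54.938 + 1.83·55.845 + 2·26.982 + 3·28.085 + 12·15.999 = 496.681 g/mol.
Each formula unit contains 2 Al, equivalent to 2/2 = 1.0000 mol Al2O3.
M(Al2O3) = 2×26.982 + 3×15.999 = 101.961 g/mol.
Mass of Al2O3 per formula unit = 1.0000 × 101.961 = 101.961 g.
Al2O3 wt% = 101.961 / 496.681 × 100 = 20.53%.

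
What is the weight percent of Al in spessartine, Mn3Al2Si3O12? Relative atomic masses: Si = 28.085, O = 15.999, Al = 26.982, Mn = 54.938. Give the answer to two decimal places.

M(Mn3Al2Si3O12) = 495.021 g/mol.
Al contributes 2 × 26.982 = 53.964 g per mole.
53.964/495.021 = 0.1090 → 10.90%.

10.90 wt%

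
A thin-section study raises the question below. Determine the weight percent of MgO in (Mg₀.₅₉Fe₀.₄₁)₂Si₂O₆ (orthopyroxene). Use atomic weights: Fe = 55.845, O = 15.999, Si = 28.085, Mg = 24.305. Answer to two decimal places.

Formula mass = 226.637 g/mol.
1.18 Mg → 1.1800 mol MgO per formula unit; M(MgO) = 40.304, so MgO mass = 47.559 g.
47.559/226.637 × 100 = 20.98 wt%.

20.98 wt%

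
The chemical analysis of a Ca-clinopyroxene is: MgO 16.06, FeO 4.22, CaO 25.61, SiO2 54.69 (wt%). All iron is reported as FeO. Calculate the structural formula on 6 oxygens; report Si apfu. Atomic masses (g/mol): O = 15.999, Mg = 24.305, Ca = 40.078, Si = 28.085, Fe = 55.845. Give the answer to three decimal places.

MgO: 16.06/40.304 = 0.39847 mol → 0.39847 mol Mg, 0.39847 mol O.
FeO: 4.22/71.844 = 0.05874 mol → 0.05874 mol Fe, 0.05874 mol O.
CaO: 25.61/56.077 = 0.45669 mol → 0.45669 mol Ca, 0.45669 mol O.
SiO2: 54.69/60.083 = 0.91024 mol → 0.91024 mol Si, 1.82048 mol O.
Total oxygen = 2.73438 mol. Normalization factor = 6/2.73438 = 2.19428.
Si per 6 O = 0.91024 × 2.19428 = 1.997.

1.997 Si apfu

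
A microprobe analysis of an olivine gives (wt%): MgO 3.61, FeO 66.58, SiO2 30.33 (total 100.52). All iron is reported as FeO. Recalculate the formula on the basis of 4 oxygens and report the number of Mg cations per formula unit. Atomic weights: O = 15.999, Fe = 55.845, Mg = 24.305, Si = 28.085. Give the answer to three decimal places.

0.177 Mg apfu

MgO (M=40.304): mol = 0.08957; Mg = 0.08957, O = 0.08957.
FeO (M=71.844): mol = 0.92673; Fe = 0.92673, O = 0.92673.
SiO2 (M=60.083): mol = 0.50480; Si = 0.50480, O = 1.00960.
ΣO = 2.02590; factor = 4/ΣO = 1.97443.
Mg apfu = 0.08957 × 1.97443 = 0.177.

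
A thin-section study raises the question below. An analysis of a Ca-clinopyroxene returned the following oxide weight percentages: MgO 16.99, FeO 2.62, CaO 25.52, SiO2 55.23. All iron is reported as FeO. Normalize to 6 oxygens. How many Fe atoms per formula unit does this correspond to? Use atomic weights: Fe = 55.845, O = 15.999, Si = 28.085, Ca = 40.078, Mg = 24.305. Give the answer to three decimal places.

MgO (M=40.304): mol = 0.42155; Mg = 0.42155, O = 0.42155.
FeO (M=71.844): mol = 0.03647; Fe = 0.03647, O = 0.03647.
CaO (M=56.077): mol = 0.45509; Ca = 0.45509, O = 0.45509.
SiO2 (M=60.083): mol = 0.91923; Si = 0.91923, O = 1.83846.
ΣO = 2.75157; factor = 6/ΣO = 2.18057.
Fe apfu = 0.03647 × 2.18057 = 0.080.

0.080 Fe apfu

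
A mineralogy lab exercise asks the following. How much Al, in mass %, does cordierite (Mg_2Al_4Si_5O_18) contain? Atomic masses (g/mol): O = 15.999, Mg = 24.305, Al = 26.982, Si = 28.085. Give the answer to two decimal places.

Formula mass = 2*24.305 + 4*26.982 + 5*28.085 + 18*15.999 = 584.945 g/mol, of which 107.928 g is Al.
So Al makes up 107.928/584.945 = 0.1845 of the mass, i.e. 18.45%.

18.45 mass %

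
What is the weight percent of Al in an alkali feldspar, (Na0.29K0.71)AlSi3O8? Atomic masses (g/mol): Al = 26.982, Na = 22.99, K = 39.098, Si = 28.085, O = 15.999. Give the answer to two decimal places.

M((Na0.29K0.71)AlSi3O8) = 273.656 g/mol.
Al contributes 1 × 26.982 = 26.982 g per mole.
26.982/273.656 = 0.0986 → 9.86%.

9.86 wt%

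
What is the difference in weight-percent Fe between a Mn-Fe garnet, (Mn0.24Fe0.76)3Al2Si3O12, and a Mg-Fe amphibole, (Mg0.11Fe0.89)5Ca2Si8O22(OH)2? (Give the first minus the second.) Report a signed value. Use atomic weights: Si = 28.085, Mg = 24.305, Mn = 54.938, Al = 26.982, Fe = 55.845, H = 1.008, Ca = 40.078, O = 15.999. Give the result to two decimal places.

-0.47 percentage points

First mineral: 127.327 g Fe in 497.089 g formula = 25.61 wt% Fe.
Second mineral: 248.510 g Fe in 952.706 g formula = 26.08 wt% Fe.
25.61% − 26.08% gives a difference of -0.47 percentage points.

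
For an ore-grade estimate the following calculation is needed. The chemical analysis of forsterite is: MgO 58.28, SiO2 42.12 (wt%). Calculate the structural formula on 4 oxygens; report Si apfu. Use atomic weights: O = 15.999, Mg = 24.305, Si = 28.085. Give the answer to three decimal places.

0.985 Si apfu

MgO: 58.28/40.304 = 1.44601 mol → 1.44601 mol Mg, 1.44601 mol O.
SiO2: 42.12/60.083 = 0.70103 mol → 0.70103 mol Si, 1.40206 mol O.
Total oxygen = 2.84807 mol. Normalization factor = 4/2.84807 = 1.40446.
Si per 4 O = 0.70103 × 1.40446 = 0.985.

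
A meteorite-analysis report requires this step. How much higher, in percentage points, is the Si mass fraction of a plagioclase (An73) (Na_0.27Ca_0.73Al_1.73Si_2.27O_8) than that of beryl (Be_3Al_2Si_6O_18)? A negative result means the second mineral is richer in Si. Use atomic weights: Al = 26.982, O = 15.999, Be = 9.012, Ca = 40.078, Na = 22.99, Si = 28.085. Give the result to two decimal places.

-8.07 percentage points

M(Na_0.27Ca_0.73Al_1.73Si_2.27O_8) = 273.888 g/mol, so wt% Si = 63.753/273.888 × 100 = 23.28%.
M(Be_3Al_2Si_6O_18) = 537.492 g/mol, so wt% Si = 168.510/537.492 × 100 = 31.35%.
23.28 − 31.35 = -8.07 pp.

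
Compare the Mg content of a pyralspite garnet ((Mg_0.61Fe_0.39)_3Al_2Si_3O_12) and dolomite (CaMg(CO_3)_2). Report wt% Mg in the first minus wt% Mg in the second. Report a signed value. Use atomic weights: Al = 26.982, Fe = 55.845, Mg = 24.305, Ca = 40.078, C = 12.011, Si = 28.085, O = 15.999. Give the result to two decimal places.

-3.07 percentage points

First mineral: 44.478 g Mg in 440.024 g formula = 10.11 wt% Mg.
Second mineral: 24.305 g Mg in 184.399 g formula = 13.18 wt% Mg.
10.11% − 13.18% gives a difference of -3.07 percentage points.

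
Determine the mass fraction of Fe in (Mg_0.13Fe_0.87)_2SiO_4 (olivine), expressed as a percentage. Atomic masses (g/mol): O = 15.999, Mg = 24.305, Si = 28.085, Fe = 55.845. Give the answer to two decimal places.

Formula mass = 0.26·24.305 + 1.74·55.845 + 1·28.085 + 4·15.999 = 195.571 g/mol, of which 97.170 g is Fe.
So Fe makes up 97.170/195.571 = 0.4969 of the mass, i.e. 49.69%.

49.69 mass %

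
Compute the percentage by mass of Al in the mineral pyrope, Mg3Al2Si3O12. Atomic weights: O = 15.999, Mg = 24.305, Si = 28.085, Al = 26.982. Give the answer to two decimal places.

M(Mg3Al2Si3O12) = 403.122 g/mol.
Al contributes 2 × 26.982 = 53.964 g per mole.
53.964/403.122 = 0.1339 → 13.39%.

13.39 weight percent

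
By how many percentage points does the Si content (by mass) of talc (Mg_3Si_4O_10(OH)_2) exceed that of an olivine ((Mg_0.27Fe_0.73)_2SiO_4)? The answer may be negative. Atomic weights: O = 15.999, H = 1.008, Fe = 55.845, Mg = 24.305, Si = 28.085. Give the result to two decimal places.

14.58 percentage points

Si in Mg_3Si_4O_10(OH)_2: molar mass 379.259 g/mol; 4×28.085 = 112.340 g → 29.62 wt%.
Si in (Mg_0.27Fe_0.73)_2SiO_4: molar mass 186.739 g/mol; 1×28.085 = 28.085 g → 15.04 wt%.
Difference = 29.62 − 15.04 = 14.58 percentage points.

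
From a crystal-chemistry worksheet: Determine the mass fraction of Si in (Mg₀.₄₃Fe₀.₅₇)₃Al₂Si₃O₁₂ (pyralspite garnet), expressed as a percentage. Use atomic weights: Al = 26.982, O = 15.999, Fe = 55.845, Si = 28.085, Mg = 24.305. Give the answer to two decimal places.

18.43 weight percent

Molar mass of (Mg₀.₄₃Fe₀.₅₇)₃Al₂Si₃O₁₂: 1.29*24.305 + 1.71*55.845 + 2*26.982 + 3*28.085 + 12*15.999 = 457.055 g/mol.
Mass of Si per formula unit: 3 × 28.085 = 84.255 g.
Weight fraction Si = 84.255 / 457.055 = 0.1843.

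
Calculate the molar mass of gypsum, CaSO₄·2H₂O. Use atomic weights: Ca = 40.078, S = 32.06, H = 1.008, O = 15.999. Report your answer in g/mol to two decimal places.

172.16 g/mol

M = 1·40.078 + 1·32.06 + 6·15.999 + 4·1.008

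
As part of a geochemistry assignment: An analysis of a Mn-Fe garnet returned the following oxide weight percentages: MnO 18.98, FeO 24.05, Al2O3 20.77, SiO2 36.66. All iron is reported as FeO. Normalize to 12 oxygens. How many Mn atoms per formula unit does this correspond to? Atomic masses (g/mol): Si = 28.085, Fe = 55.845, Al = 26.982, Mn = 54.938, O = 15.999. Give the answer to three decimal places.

18.98 wt% MnO ÷ 70.937 g/mol = 0.26756 mol, giving 0.26756 Mn and 0.26756 O.
24.05 wt% FeO ÷ 71.844 g/mol = 0.33475 mol, giving 0.33475 Fe and 0.33475 O.
20.77 wt% Al2O3 ÷ 101.961 g/mol = 0.20371 mol, giving 0.40742 Al and 0.61113 O.
36.66 wt% SiO2 ÷ 60.083 g/mol = 0.61016 mol, giving 0.61016 Si and 1.22032 O.
Oxygen sums to 2.43376; scaling by 12/2.43376 = 4.93064 puts the formula on 12 O.
Mn: 0.26756 × 4.93064 = 1.319 atoms per formula unit.

1.319 Mn apfu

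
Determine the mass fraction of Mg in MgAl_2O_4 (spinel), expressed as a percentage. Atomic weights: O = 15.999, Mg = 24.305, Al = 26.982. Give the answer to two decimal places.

Molar mass of MgAl_2O_4: 1·24.305 + 2·26.982 + 4·15.999 = 142.265 g/mol.
Mass of Mg per formula unit: 1 × 24.305 = 24.305 g.
Weight fraction Mg = 24.305 / 142.265 = 0.1708.

17.08 weight percent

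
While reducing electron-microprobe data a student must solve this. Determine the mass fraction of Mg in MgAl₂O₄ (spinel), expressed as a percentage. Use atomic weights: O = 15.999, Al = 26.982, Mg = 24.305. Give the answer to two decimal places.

17.08 weight percent

Molar mass of MgAl₂O₄: 1*24.305 + 2*26.982 + 4*15.999 = 142.265 g/mol.
Mass of Mg per formula unit: 1 × 24.305 = 24.305 g.
Weight fraction Mg = 24.305 / 142.265 = 0.1708.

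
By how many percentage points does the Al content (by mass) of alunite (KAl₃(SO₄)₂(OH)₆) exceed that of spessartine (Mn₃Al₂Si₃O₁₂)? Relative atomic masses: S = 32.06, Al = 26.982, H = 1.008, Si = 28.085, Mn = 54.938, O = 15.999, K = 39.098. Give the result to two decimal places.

8.64 percentage points

M(KAl₃(SO₄)₂(OH)₆) = 414.198 g/mol, so wt% Al = 80.946/414.198 × 100 = 19.54%.
M(Mn₃Al₂Si₃O₁₂) = 495.021 g/mol, so wt% Al = 53.964/495.021 × 100 = 10.90%.
19.54 − 10.90 = 8.64 pp.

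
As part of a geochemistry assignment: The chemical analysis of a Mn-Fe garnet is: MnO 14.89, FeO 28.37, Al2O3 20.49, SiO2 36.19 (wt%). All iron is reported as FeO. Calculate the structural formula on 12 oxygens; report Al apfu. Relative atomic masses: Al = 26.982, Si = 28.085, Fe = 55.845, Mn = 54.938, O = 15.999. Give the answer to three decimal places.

MnO: 14.89/70.937 = 0.20990 mol → 0.20990 mol Mn, 0.20990 mol O.
FeO: 28.37/71.844 = 0.39488 mol → 0.39488 mol Fe, 0.39488 mol O.
Al2O3: 20.49/101.961 = 0.20096 mol → 0.40192 mol Al, 0.60288 mol O.
SiO2: 36.19/60.083 = 0.60233 mol → 0.60233 mol Si, 1.20466 mol O.
Total oxygen = 2.41232 mol. Normalization factor = 12/2.41232 = 4.97446.
Al per 12 O = 0.40192 × 4.97446 = 1.999.

1.999 Al apfu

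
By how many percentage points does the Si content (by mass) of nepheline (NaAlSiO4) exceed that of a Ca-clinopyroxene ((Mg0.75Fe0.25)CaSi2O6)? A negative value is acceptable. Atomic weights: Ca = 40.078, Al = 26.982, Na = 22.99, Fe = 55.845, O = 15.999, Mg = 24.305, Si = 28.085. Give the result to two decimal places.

M(NaAlSiO4) = 142.053 g/mol, so wt% Si = 28.085/142.053 × 100 = 19.77%.
M((Mg0.75Fe0.25)CaSi2O6) = 224.432 g/mol, so wt% Si = 56.170/224.432 × 100 = 25.03%.
19.77 − 25.03 = -5.26 pp.

-5.26 percentage points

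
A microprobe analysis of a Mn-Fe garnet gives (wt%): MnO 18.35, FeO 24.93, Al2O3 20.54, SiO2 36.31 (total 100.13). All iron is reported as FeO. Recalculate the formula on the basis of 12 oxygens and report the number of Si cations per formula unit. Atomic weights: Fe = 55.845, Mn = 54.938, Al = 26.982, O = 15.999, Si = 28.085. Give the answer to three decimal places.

18.35 wt% MnO ÷ 70.937 g/mol = 0.25868 mol, giving 0.25868 Mn and 0.25868 O.
24.93 wt% FeO ÷ 71.844 g/mol = 0.34700 mol, giving 0.34700 Fe and 0.34700 O.
20.54 wt% Al2O3 ÷ 101.961 g/mol = 0.20145 mol, giving 0.40290 Al and 0.60435 O.
36.31 wt% SiO2 ÷ 60.083 g/mol = 0.60433 mol, giving 0.60433 Si and 1.20866 O.
Oxygen sums to 2.41869; scaling by 12/2.41869 = 4.96136 puts the formula on 12 O.
Si: 0.60433 × 4.96136 = 2.998 atoms per formula unit.

2.998 Si apfu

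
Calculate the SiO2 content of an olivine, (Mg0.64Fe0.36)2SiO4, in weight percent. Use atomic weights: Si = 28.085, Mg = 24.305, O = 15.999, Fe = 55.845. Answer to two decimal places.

36.77 wt%

Molar mass of (Mg0.64Fe0.36)2SiO4 = 1.28×24.305 + 0.72×55.845 + 1×28.085 + 4×15.999 = 163.400 g/mol.
Each formula unit contains 1 Si, equivalent to 1/1 = 1.0000 mol SiO2.
M(SiO2) = 1×28.085 + 2×15.999 = 60.083 g/mol.
Mass of SiO2 per formula unit = 1.0000 × 60.083 = 60.083 g.
SiO2 wt% = 60.083 / 163.400 × 100 = 36.77%.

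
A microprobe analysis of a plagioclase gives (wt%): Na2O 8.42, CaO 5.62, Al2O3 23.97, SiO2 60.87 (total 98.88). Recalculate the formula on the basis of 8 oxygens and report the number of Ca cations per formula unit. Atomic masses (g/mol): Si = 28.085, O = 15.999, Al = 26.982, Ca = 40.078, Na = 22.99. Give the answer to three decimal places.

Na2O: 8.42/61.979 = 0.13585 mol → 0.27170 mol Na, 0.13585 mol O.
CaO: 5.62/56.077 = 0.10022 mol → 0.10022 mol Ca, 0.10022 mol O.
Al2O3: 23.97/101.961 = 0.23509 mol → 0.47018 mol Al, 0.70527 mol O.
SiO2: 60.87/60.083 = 1.01310 mol → 1.01310 mol Si, 2.02620 mol O.
Total oxygen = 2.96754 mol. Normalization factor = 8/2.96754 = 2.69584.
Ca per 8 O = 0.10022 × 2.69584 = 0.270.

0.270 Ca apfu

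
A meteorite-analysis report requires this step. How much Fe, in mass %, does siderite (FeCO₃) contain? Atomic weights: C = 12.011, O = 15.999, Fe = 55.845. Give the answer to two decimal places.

Molar mass of FeCO₃: 1·55.845 + 1·12.011 + 3·15.999 = 115.853 g/mol.
Mass of Fe per formula unit: 1 × 55.845 = 55.845 g.
Weight fraction Fe = 55.845 / 115.853 = 0.4820.

48.20 mass %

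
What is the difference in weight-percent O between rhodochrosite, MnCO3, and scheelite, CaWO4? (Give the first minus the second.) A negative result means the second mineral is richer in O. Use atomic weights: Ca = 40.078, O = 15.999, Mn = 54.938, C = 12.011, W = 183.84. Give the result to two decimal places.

O in MnCO3: molar mass 114.946 g/mol; 3×15.999 = 47.997 g → 41.76 wt%.
O in CaWO4: molar mass 287.914 g/mol; 4×15.999 = 63.996 g → 22.23 wt%.
Difference = 41.76 − 22.23 = 19.53 percentage points.

19.53 percentage points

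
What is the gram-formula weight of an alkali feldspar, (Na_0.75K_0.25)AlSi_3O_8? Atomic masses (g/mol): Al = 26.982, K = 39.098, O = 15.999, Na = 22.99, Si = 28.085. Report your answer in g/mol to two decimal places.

266.25 g/mol

The formula mass is the sum 0.75(22.99) + 0.25(39.098) + 1(26.982) + 3(28.085) + 8(15.999).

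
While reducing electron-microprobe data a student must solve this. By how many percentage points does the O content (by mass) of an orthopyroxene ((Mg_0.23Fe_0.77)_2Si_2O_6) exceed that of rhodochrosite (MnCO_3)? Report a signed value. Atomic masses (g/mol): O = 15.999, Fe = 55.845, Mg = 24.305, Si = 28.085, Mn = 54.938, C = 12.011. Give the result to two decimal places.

M((Mg_0.23Fe_0.77)_2Si_2O_6) = 249.346 g/mol, so wt% O = 95.994/249.346 × 100 = 38.50%.
M(MnCO_3) = 114.946 g/mol, so wt% O = 47.997/114.946 × 100 = 41.76%.
38.50 − 41.76 = -3.26 pp.

-3.26 percentage points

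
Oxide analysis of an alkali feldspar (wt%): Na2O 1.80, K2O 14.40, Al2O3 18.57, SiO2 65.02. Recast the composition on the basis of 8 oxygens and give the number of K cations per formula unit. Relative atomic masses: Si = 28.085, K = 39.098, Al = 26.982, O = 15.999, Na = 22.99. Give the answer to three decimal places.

Na2O (M=61.979): mol = 0.02904; Na = 0.05808, O = 0.02904.
K2O (M=94.195): mol = 0.15287; K = 0.30574, O = 0.15287.
Al2O3 (M=101.961): mol = 0.18213; Al = 0.36426, O = 0.54639.
SiO2 (M=60.083): mol = 1.08217; Si = 1.08217, O = 2.16434.
ΣO = 2.89264; factor = 8/ΣO = 2.76564.
K apfu = 0.30574 × 2.76564 = 0.846.

0.846 K apfu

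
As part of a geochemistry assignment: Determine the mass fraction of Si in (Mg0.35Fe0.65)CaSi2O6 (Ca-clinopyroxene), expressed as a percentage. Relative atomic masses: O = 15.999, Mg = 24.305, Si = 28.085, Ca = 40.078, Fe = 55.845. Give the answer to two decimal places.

Molar mass of (Mg0.35Fe0.65)CaSi2O6: 0.35×24.305 + 0.65×55.845 + 1×40.078 + 2×28.085 + 6×15.999 = 237.048 g/mol.
Mass of Si per formula unit: 2 × 28.085 = 56.170 g.
Weight fraction Si = 56.170 / 237.048 = 0.2370.

23.70 wt%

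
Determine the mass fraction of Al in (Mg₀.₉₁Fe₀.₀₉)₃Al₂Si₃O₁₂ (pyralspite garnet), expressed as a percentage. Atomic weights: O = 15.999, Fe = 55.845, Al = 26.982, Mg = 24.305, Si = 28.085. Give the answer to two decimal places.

13.11 wt%

Molar mass of (Mg₀.₉₁Fe₀.₀₉)₃Al₂Si₃O₁₂: 2.73·24.305 + 0.27·55.845 + 2·26.982 + 3·28.085 + 12·15.999 = 411.638 g/mol.
Mass of Al per formula unit: 2 × 26.982 = 53.964 g.
Weight fraction Al = 53.964 / 411.638 = 0.1311.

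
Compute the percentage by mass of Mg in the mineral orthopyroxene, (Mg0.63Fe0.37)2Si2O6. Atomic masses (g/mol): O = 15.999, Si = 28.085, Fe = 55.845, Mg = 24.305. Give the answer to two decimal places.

Formula mass = 1.26×24.305 + 0.74×55.845 + 2×28.085 + 6×15.999 = 224.114 g/mol, of which 30.624 g is Mg.
So Mg makes up 30.624/224.114 = 0.1366 of the mass, i.e. 13.66%.

13.66 weight percent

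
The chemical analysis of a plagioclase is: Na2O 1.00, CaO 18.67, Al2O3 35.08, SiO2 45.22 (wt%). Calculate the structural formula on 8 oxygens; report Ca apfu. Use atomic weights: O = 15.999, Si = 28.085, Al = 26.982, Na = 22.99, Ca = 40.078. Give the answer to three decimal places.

Na2O: 1.00/61.979 = 0.01613 mol → 0.03226 mol Na, 0.01613 mol O.
CaO: 18.67/56.077 = 0.33294 mol → 0.33294 mol Ca, 0.33294 mol O.
Al2O3: 35.08/101.961 = 0.34405 mol → 0.68810 mol Al, 1.03215 mol O.
SiO2: 45.22/60.083 = 0.75263 mol → 0.75263 mol Si, 1.50526 mol O.
Total oxygen = 2.88648 mol. Normalization factor = 8/2.88648 = 2.77154.
Ca per 8 O = 0.33294 × 2.77154 = 0.923.

0.923 Ca apfu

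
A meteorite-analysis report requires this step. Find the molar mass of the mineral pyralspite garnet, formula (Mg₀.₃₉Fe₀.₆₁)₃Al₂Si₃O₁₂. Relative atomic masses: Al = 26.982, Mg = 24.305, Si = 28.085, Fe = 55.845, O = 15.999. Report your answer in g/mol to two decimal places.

460.84 g/mol

The formula mass is the sum 1.17*24.305 + 1.83*55.845 + 2*26.982 + 3*28.085 + 12*15.999.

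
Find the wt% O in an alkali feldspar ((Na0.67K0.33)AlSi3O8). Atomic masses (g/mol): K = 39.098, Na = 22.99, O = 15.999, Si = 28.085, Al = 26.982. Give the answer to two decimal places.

47.84 mass %

Molar mass of (Na0.67K0.33)AlSi3O8: 0.67*22.99 + 0.33*39.098 + 1*26.982 + 3*28.085 + 8*15.999 = 267.535 g/mol.
Mass of O per formula unit: 8 × 15.999 = 127.992 g.
Weight fraction O = 127.992 / 267.535 = 0.4784.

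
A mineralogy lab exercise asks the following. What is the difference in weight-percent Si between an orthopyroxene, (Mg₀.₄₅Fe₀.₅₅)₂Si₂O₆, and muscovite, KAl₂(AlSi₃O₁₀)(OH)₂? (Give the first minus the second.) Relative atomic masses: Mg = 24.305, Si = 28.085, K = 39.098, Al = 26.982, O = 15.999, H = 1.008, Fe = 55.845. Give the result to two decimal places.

M((Mg₀.₄₅Fe₀.₅₅)₂Si₂O₆) = 235.468 g/mol, so wt% Si = 56.170/235.468 × 100 = 23.85%.
M(KAl₂(AlSi₃O₁₀)(OH)₂) = 398.303 g/mol, so wt% Si = 84.255/398.303 × 100 = 21.15%.
23.85 − 21.15 = 2.70 pp.

2.70 percentage points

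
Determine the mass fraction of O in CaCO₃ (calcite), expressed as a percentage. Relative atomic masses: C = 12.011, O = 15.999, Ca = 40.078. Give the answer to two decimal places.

Formula mass = 1·40.078 + 1·12.011 + 3·15.999 = 100.086 g/mol, of which 47.997 g is O.
So O makes up 47.997/100.086 = 0.4796 of the mass, i.e. 47.96%.

47.96 wt%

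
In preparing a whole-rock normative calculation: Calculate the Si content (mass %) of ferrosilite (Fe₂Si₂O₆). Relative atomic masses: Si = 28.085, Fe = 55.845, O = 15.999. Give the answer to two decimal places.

Molar mass of Fe₂Si₂O₆: 2×55.845 + 2×28.085 + 6×15.999 = 263.854 g/mol.
Mass of Si per formula unit: 2 × 28.085 = 56.170 g.
Weight fraction Si = 56.170 / 263.854 = 0.2129.

21.29 mass %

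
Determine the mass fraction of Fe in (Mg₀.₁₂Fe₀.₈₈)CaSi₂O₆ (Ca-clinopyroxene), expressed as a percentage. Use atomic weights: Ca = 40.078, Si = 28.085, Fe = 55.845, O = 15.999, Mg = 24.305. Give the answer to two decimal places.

20.12 weight percent

Molar mass of (Mg₀.₁₂Fe₀.₈₈)CaSi₂O₆: 0.12*24.305 + 0.88*55.845 + 1*40.078 + 2*28.085 + 6*15.999 = 244.302 g/mol.
Mass of Fe per formula unit: 0.88 × 55.845 = 49.144 g.
Weight fraction Fe = 49.144 / 244.302 = 0.2012.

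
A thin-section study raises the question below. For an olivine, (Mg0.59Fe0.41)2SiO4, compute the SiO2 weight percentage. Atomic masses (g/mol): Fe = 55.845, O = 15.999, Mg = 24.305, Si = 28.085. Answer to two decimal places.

M((Mg0.59Fe0.41)2SiO4) = 166.554 g/mol; M(SiO2) = 60.083 g/mol.
Moles SiO2 per formula unit = 1 Si ÷ 1 = 1.0000.
SiO2 fraction = (1.0000 × 60.083) / 166.554 = 60.083/166.554 = 0.3607.

36.07 wt%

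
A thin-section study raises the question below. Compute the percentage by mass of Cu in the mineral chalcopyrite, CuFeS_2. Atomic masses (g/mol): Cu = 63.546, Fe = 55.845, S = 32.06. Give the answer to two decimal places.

34.63 weight percent

M(CuFeS_2) = 183.511 g/mol.
Cu contributes 1 × 63.546 = 63.546 g per mole.
63.546/183.511 = 0.3463 → 34.63%.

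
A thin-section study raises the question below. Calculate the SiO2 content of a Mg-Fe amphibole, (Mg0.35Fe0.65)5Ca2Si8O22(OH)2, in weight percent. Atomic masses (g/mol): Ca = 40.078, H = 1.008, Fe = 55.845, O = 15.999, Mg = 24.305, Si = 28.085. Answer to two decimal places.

52.54 wt%

M((Mg0.35Fe0.65)5Ca2Si8O22(OH)2) = 914.858 g/mol; M(SiO2) = 60.083 g/mol.
Moles SiO2 per formula unit = 8 Si ÷ 1 = 8.0000.
SiO2 fraction = (8.0000 × 60.083) / 914.858 = 480.664/914.858 = 0.5254.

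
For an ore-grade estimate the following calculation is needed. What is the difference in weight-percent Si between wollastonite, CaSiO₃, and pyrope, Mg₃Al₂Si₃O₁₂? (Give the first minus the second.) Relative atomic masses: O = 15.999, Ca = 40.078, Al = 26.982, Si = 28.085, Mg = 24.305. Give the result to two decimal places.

3.28 percentage points

M(CaSiO₃) = 116.160 g/mol, so wt% Si = 28.085/116.160 × 100 = 24.18%.
M(Mg₃Al₂Si₃O₁₂) = 403.122 g/mol, so wt% Si = 84.255/403.122 × 100 = 20.90%.
24.18 − 20.90 = 3.28 pp.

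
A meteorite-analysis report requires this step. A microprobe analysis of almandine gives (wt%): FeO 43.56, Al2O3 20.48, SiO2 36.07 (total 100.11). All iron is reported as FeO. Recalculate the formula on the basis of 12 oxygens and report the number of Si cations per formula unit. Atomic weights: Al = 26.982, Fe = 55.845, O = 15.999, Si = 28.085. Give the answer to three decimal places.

FeO (M=71.844): mol = 0.60631; Fe = 0.60631, O = 0.60631.
Al2O3 (M=101.961): mol = 0.20086; Al = 0.40172, O = 0.60258.
SiO2 (M=60.083): mol = 0.60034; Si = 0.60034, O = 1.20068.
ΣO = 2.40957; factor = 12/ΣO = 4.98014.
Si apfu = 0.60034 × 4.98014 = 2.990.

2.990 Si apfu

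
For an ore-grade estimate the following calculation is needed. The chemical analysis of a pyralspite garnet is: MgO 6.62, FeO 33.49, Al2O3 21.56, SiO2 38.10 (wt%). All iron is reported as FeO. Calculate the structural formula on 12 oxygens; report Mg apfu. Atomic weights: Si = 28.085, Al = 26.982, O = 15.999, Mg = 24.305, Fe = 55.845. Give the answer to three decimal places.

6.62 wt% MgO ÷ 40.304 g/mol = 0.16425 mol, giving 0.16425 Mg and 0.16425 O.
33.49 wt% FeO ÷ 71.844 g/mol = 0.46615 mol, giving 0.46615 Fe and 0.46615 O.
21.56 wt% Al2O3 ÷ 101.961 g/mol = 0.21145 mol, giving 0.42290 Al and 0.63435 O.
38.10 wt% SiO2 ÷ 60.083 g/mol = 0.63412 mol, giving 0.63412 Si and 1.26824 O.
Oxygen sums to 2.53299; scaling by 12/2.53299 = 4.73748 puts the formula on 12 O.
Mg: 0.16425 × 4.73748 = 0.778 atoms per formula unit.

0.778 Mg apfu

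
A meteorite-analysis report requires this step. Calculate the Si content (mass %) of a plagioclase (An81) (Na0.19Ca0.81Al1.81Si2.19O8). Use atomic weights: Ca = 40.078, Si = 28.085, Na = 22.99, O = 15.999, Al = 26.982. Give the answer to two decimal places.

Molar mass of Na0.19Ca0.81Al1.81Si2.19O8: 0.19·22.99 + 0.81·40.078 + 1.81·26.982 + 2.19·28.085 + 8·15.999 = 275.167 g/mol.
Mass of Si per formula unit: 2.19 × 28.085 = 61.506 g.
Weight fraction Si = 61.506 / 275.167 = 0.2235.

22.35 mass %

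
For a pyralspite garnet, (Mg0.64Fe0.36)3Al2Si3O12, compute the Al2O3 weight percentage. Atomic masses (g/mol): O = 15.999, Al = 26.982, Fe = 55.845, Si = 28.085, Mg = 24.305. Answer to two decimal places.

23.32 wt%

M((Mg0.64Fe0.36)3Al2Si3O12) = 437.185 g/mol; M(Al2O3) = 101.961 g/mol.
Moles Al2O3 per formula unit = 2 Al ÷ 2 = 1.0000.
Al2O3 fraction = (1.0000 × 101.961) / 437.185 = 101.961/437.185 = 0.2332.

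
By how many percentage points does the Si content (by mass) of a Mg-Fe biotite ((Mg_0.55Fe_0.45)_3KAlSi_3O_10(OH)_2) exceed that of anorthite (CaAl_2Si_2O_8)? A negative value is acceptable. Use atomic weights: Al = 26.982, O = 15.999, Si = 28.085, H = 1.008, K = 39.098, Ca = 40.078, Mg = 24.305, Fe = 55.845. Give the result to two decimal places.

First mineral: 84.255 g Si in 459.833 g formula = 18.32 wt% Si.
Second mineral: 56.170 g Si in 278.204 g formula = 20.19 wt% Si.
18.32% − 20.19% gives a difference of -1.87 percentage points.

-1.87 percentage points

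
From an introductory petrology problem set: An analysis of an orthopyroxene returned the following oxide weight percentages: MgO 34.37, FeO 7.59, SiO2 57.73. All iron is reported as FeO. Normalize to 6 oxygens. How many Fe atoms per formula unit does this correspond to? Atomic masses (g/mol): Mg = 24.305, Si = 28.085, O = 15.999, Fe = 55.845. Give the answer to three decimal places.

0.220 Fe apfu

34.37 wt% MgO ÷ 40.304 g/mol = 0.85277 mol, giving 0.85277 Mg and 0.85277 O.
7.59 wt% FeO ÷ 71.844 g/mol = 0.10565 mol, giving 0.10565 Fe and 0.10565 O.
57.73 wt% SiO2 ÷ 60.083 g/mol = 0.96084 mol, giving 0.96084 Si and 1.92168 O.
Oxygen sums to 2.88010; scaling by 6/2.88010 = 2.08326 puts the formula on 6 O.
Fe: 0.10565 × 2.08326 = 0.220 atoms per formula unit.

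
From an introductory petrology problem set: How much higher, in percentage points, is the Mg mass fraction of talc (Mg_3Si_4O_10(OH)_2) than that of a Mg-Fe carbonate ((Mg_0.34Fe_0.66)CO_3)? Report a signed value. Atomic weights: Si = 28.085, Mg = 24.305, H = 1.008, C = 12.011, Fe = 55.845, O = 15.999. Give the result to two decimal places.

11.37 percentage points

First mineral: 72.915 g Mg in 379.259 g formula = 19.23 wt% Mg.
Second mineral: 8.264 g Mg in 105.129 g formula = 7.86 wt% Mg.
19.23% − 7.86% gives a difference of 11.37 percentage points.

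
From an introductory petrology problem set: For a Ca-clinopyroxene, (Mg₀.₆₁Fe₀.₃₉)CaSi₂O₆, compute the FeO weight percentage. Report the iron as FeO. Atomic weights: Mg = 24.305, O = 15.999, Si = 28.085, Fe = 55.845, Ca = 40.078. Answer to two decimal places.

M((Mg₀.₆₁Fe₀.₃₉)CaSi₂O₆) = 228.848 g/mol; M(FeO) = 71.844 g/mol.
Moles FeO per formula unit = 0.39 Fe ÷ 1 = 0.3900.
FeO fraction = (0.3900 × 71.844) / 228.848 = 28.019/228.848 = 0.1224.

12.24 wt%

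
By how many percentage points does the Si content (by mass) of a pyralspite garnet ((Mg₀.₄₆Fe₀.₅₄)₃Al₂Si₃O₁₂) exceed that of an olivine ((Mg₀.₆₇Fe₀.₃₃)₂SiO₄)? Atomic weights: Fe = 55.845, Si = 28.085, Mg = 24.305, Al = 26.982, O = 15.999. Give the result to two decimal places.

M((Mg₀.₄₆Fe₀.₅₄)₃Al₂Si₃O₁₂) = 454.217 g/mol, so wt% Si = 84.255/454.217 × 100 = 18.55%.
M((Mg₀.₆₇Fe₀.₃₃)₂SiO₄) = 161.507 g/mol, so wt% Si = 28.085/161.507 × 100 = 17.39%.
18.55 − 17.39 = 1.16 pp.

1.16 percentage points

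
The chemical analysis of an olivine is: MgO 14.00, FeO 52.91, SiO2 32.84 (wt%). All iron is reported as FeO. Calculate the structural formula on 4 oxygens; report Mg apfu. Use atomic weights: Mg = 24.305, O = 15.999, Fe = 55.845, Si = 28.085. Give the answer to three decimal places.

0.638 Mg apfu

MgO: 14.00/40.304 = 0.34736 mol → 0.34736 mol Mg, 0.34736 mol O.
FeO: 52.91/71.844 = 0.73646 mol → 0.73646 mol Fe, 0.73646 mol O.
SiO2: 32.84/60.083 = 0.54658 mol → 0.54658 mol Si, 1.09316 mol O.
Total oxygen = 2.17698 mol. Normalization factor = 4/2.17698 = 1.83741.
Mg per 4 O = 0.34736 × 1.83741 = 0.638.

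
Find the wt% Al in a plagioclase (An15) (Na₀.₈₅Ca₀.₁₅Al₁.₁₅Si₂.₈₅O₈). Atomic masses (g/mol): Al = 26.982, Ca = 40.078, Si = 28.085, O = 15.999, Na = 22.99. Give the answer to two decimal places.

M(Na₀.₈₅Ca₀.₁₅Al₁.₁₅Si₂.₈₅O₈) = 264.617 g/mol.
Al contributes 1.15 × 26.982 = 31.029 g per mole.
31.029/264.617 = 0.1173 → 11.73%.

11.73 wt%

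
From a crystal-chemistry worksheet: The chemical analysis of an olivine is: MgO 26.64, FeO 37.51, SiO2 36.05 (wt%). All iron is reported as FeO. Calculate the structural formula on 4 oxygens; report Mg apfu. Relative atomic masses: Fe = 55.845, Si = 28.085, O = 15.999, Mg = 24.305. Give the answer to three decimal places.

MgO (M=40.304): mol = 0.66098; Mg = 0.66098, O = 0.66098.
FeO (M=71.844): mol = 0.52210; Fe = 0.52210, O = 0.52210.
SiO2 (M=60.083): mol = 0.60000; Si = 0.60000, O = 1.20000.
ΣO = 2.38308; factor = 4/ΣO = 1.67850.
Mg apfu = 0.66098 × 1.67850 = 1.109.

1.109 Mg apfu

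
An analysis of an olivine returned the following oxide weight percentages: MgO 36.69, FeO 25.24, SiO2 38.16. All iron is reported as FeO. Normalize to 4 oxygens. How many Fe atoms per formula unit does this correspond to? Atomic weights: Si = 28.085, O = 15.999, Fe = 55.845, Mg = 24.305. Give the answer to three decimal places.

MgO: 36.69/40.304 = 0.91033 mol → 0.91033 mol Mg, 0.91033 mol O.
FeO: 25.24/71.844 = 0.35132 mol → 0.35132 mol Fe, 0.35132 mol O.
SiO2: 38.16/60.083 = 0.63512 mol → 0.63512 mol Si, 1.27024 mol O.
Total oxygen = 2.53189 mol. Normalization factor = 4/2.53189 = 1.57985.
Fe per 4 O = 0.35132 × 1.57985 = 0.555.

0.555 Fe apfu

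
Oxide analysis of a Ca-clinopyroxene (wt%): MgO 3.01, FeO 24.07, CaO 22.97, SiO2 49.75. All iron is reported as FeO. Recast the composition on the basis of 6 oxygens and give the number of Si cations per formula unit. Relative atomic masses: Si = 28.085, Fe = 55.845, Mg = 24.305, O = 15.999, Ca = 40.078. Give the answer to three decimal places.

MgO: 3.01/40.304 = 0.07468 mol → 0.07468 mol Mg, 0.07468 mol O.
FeO: 24.07/71.844 = 0.33503 mol → 0.33503 mol Fe, 0.33503 mol O.
CaO: 22.97/56.077 = 0.40962 mol → 0.40962 mol Ca, 0.40962 mol O.
SiO2: 49.75/60.083 = 0.82802 mol → 0.82802 mol Si, 1.65604 mol O.
Total oxygen = 2.47537 mol. Normalization factor = 6/2.47537 = 2.42388.
Si per 6 O = 0.82802 × 2.42388 = 2.007.

2.007 Si apfu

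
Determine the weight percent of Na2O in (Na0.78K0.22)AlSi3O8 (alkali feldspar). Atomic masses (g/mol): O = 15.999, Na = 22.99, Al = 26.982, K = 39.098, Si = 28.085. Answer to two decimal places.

9.10 wt%

Molar mass of (Na0.78K0.22)AlSi3O8 = 0.78×22.99 + 0.22×39.098 + 1×26.982 + 3×28.085 + 8×15.999 = 265.763 g/mol.
Each formula unit contains 0.78 Na, equivalent to 0.78/2 = 0.3900 mol Na2O.
M(Na2O) = 2×22.99 + 1×15.999 = 61.979 g/mol.
Mass of Na2O per formula unit = 0.3900 × 61.979 = 24.172 g.
Na2O wt% = 24.172 / 265.763 × 100 = 9.10%.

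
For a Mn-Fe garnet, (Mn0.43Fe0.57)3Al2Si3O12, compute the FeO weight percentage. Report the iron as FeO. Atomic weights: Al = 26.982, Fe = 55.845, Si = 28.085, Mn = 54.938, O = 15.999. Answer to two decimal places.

M((Mn0.43Fe0.57)3Al2Si3O12) = 496.572 g/mol; M(FeO) = 71.844 g/mol.
Moles FeO per formula unit = 1.71 Fe ÷ 1 = 1.7100.
FeO fraction = (1.7100 × 71.844) / 496.572 = 122.853/496.572 = 0.2474.

24.74 wt%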